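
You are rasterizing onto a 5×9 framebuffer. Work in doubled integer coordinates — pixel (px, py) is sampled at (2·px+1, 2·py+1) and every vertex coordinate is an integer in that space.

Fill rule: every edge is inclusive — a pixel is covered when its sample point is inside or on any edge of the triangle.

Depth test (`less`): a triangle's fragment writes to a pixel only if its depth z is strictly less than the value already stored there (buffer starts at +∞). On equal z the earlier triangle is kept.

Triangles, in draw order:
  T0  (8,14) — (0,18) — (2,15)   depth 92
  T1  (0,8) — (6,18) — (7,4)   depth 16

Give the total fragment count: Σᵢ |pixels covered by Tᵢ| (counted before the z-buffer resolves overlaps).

T0:
  2·area = 16
  edge (8, 14)→(0, 18): d=(-8,4) inclusive
  edge (0, 18)→(2, 15): d=(2,-3) inclusive
  edge (2, 15)→(8, 14): d=(6,-1) inclusive
    (1,7)@(3, 15): e=[12,3,1] → #
    (2,7)@(5, 15): e=[4,9,3] → #
    (3,7)@(7, 15): e=[-4,15,5] → ·
    (0,8)@(1, 17): e=[4,1,11] → #
    (1,8)@(3, 17): e=[-4,7,13] → ·
    (2,8)@(5, 17): e=[-12,13,15] → ·
  covered (3 px):
    · · · · ·
    · · · · ·
    · · · · ·
    · · · · ·
    · · · · ·
    · · · · ·
    · · · · ·
    · # # · ·
    # · · · ·
T1:
  2·area = 94  (B↔C swapped to make it positive)
  edge (0, 8)→(7, 4): d=(7,-4) inclusive
  edge (7, 4)→(6, 18): d=(-1,14) inclusive
  edge (6, 18)→(0, 8): d=(-6,-10) inclusive
    (1,3)@(3, 7): e=[5,53,36] → #
    (2,3)@(5, 7): e=[13,25,56] → #
    (3,3)@(7, 7): e=[21,-3,76] → ·
    (0,4)@(1, 9): e=[11,79,4] → #
    (3,4)@(7, 9): e=[35,-5,64] → ·
    (0,5)@(1, 11): e=[25,77,-8] → ·
    (1,5)@(3, 11): e=[33,49,12] → #
    (3,5)@(7, 11): e=[49,-7,52] → ·
    (1,6)@(3, 13): e=[47,47,0] → #  [on edge]
    (3,6)@(7, 13): e=[63,-9,40] → ·
    (1,7)@(3, 15): e=[61,45,-12] → ·
    (2,7)@(5, 15): e=[69,17,8] → #
  covered (10 px):
    · · · · ·
    · · · · ·
    · · · · ·
    · # # · ·
    # # # · ·
    · # # · ·
    · # # · ·
    · · # · ·
    · · · · ·

Final: 13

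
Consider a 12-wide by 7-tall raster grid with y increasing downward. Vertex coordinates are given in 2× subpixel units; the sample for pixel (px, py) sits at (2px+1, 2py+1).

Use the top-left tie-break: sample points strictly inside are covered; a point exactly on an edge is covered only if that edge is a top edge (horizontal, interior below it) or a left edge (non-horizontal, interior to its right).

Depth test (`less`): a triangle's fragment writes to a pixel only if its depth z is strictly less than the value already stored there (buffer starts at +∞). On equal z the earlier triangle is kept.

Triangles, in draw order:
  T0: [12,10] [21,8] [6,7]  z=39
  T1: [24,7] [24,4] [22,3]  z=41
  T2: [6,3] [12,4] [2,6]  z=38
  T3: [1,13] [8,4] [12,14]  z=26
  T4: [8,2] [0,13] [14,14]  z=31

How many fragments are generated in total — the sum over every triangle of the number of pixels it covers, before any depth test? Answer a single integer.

T0:
  2·area = 39  (B↔C swapped to make it positive)
  edge (12, 10)→(6, 7): d=(-6,-3) top-left  bias=+0
  edge (6, 7)→(21, 8): d=(15,1) right/bottom  bias=-1
  edge (21, 8)→(12, 10): d=(-9,2) right/bottom  bias=-1
    (5,4)@(11, 9): e=[3,25,11] → X
    (6,4)@(13, 9): e=[9,23,7] → X
    (7,4)@(15, 9): e=[15,21,3] → X
    (8,4)@(17, 9): e=[21,19,-1] → .
    (5,5)@(11, 11): e=[-9,55,-7] → .
    (6,5)@(13, 11): e=[-3,53,-11] → .
    (7,5)@(15, 11): e=[3,51,-15] → .
  covered (3 px):
    . . . . . . . . . . . .
    . . . . . . . . . . . .
    . . . . . . . . . . . .
    . . . . . . . . . . . .
    . . . . . X X X . . . .
    . . . . . . . . . . . .
    . . . . . . . . . . . .
T1:
  2·area = 6  (B↔C swapped to make it positive)
  edge (24, 7)→(22, 3): d=(-2,-4) top-left  bias=+0
  edge (22, 3)→(24, 4): d=(2,1) right/bottom  bias=-1
  edge (24, 4)→(24, 7): d=(0,3) right/bottom  bias=-1
    (10,0)@(21, 1): e=[0,-3,9] → .  [on edge]
    (11,2)@(23, 5): e=[0,3,3] → X  [on edge]
    (11,3)@(23, 7): e=[-4,7,3] → .
  covered (1 px):
    . . . . . . . . . . . .
    . . . . . . . . . . . .
    . . . . . . . . . . . X
    . . . . . . . . . . . .
    . . . . . . . . . . . .
    . . . . . . . . . . . .
    . . . . . . . . . . . .
T2:
  2·area = 22
  edge (6, 3)→(12, 4): d=(6,1) right/bottom  bias=-1
  edge (12, 4)→(2, 6): d=(-10,2) right/bottom  bias=-1
  edge (2, 6)→(6, 3): d=(4,-3) top-left  bias=+0
    (8,1)@(17, 3): e=[-11,0,33] → .  [on edge]
    (2,2)@(5, 5): e=[13,4,5] → X
    (3,2)@(7, 5): e=[11,0,11] → .  [on edge]
    (2,3)@(5, 7): e=[25,-16,13] → .
  covered (1 px):
    . . . . . . . . . . . .
    . . . . . . . . . . . .
    . . X . . . . . . . . .
    . . . . . . . . . . . .
    . . . . . . . . . . . .
    . . . . . . . . . . . .
    . . . . . . . . . . . .
T3:
  2·area = 106
  edge (1, 13)→(8, 4): d=(7,-9) top-left  bias=+0
  edge (8, 4)→(12, 14): d=(4,10) right/bottom  bias=-1
  edge (12, 14)→(1, 13): d=(-11,-1) top-left  bias=+0
    (3,3)@(7, 7): e=[12,22,72] → X
    (4,3)@(9, 7): e=[30,2,74] → X
    (5,3)@(11, 7): e=[48,-18,76] → .
    (2,4)@(5, 9): e=[8,50,48] → X
    (5,4)@(11, 9): e=[62,-10,54] → .
    (1,5)@(3, 11): e=[4,78,24] → X
    (5,5)@(11, 11): e=[76,-2,32] → .
    (0,6)@(1, 13): e=[0,106,0] → X  [on edge]
    (5,6)@(11, 13): e=[90,6,10] → X
    (6,6)@(13, 13): e=[108,-14,12] → .
  covered (15 px):
    . . . . . . . . . . . .
    . . . . . . . . . . . .
    . . . . . . . . . . . .
    . . . X X . . . . . . .
    . . X X X . . . . . . .
    . X X X X . . . . . . .
    X X X X X X . . . . . .
T4:
  2·area = 162  (B↔C swapped to make it positive)
  edge (8, 2)→(14, 14): d=(6,12) right/bottom  bias=-1
  edge (14, 14)→(0, 13): d=(-14,-1) top-left  bias=+0
  edge (0, 13)→(8, 2): d=(8,-11) top-left  bias=+0
    (3,2)@(7, 5): e=[30,119,13] → X
    (4,2)@(9, 5): e=[6,121,35] → X
    (5,2)@(11, 5): e=[-18,123,57] → .
    (2,3)@(5, 7): e=[66,89,7] → X
    (5,3)@(11, 7): e=[-6,95,73] → .
    (1,4)@(3, 9): e=[102,59,1] → X
    (5,4)@(11, 9): e=[6,67,89] → X
    (6,4)@(13, 9): e=[-18,69,111] → .
    (1,5)@(3, 11): e=[114,31,17] → X
    (6,5)@(13, 11): e=[-6,41,127] → .
    (0,6)@(1, 13): e=[150,1,11] → X
    (6,6)@(13, 13): e=[6,13,143] → X
  covered (22 px):
    . . . . . . . . . . . .
    . . . . . . . . . . . .
    . . . X X . . . . . . .
    . . X X X . . . . . . .
    . X X X X X . . . . . .
    . X X X X X . . . . . .
    X X X X X X X . . . . .

Final: 42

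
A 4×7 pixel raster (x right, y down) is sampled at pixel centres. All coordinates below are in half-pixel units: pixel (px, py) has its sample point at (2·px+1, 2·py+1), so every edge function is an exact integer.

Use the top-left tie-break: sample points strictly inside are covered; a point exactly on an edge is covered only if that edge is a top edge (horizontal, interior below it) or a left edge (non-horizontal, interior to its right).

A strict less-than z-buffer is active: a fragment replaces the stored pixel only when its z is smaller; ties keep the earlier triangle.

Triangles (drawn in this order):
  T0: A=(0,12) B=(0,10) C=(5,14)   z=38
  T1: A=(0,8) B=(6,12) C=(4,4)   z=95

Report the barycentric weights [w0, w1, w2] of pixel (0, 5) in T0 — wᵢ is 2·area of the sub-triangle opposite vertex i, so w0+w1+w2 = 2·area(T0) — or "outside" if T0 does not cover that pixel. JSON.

T0:
  2·area = 10
  edge (0, 12)→(0, 10): d=(0,-2) top-left  bias=+0
  edge (0, 10)→(5, 14): d=(5,4) right/bottom  bias=-1
  edge (5, 14)→(0, 12): d=(-5,-2) top-left  bias=+0
    (0,5)@(1, 11): e=[2,1,7] → #
    (1,5)@(3, 11): e=[6,-7,11] → ·
    (0,6)@(1, 13): e=[2,11,-3] → ·
    (1,6)@(3, 13): e=[6,3,1] → #
    (2,6)@(5, 13): e=[10,-5,5] → ·
  covered (2 px):
    · · · ·
    · · · ·
    · · · ·
    · · · ·
    · · · ·
    # · · ·
    · # · ·
T1:
  2·area = 40  (B↔C swapped to make it positive)
  edge (0, 8)→(4, 4): d=(4,-4) top-left  bias=+0
  edge (4, 4)→(6, 12): d=(2,8) right/bottom  bias=-1
  edge (6, 12)→(0, 8): d=(-6,-4) top-left  bias=+0
    (3,0)@(7, 1): e=[0,-30,70] → ·  [on edge]
    (2,1)@(5, 3): e=[0,-10,50] → ·  [on edge]
    (1,2)@(3, 5): e=[0,10,30] → #  [on edge]
    (2,2)@(5, 5): e=[8,-6,38] → ·
    (0,3)@(1, 7): e=[0,30,10] → #  [on edge]
    (2,3)@(5, 7): e=[16,-2,26] → ·
    (0,4)@(1, 9): e=[8,34,-2] → ·
    (1,4)@(3, 9): e=[16,18,6] → #
    (2,4)@(5, 9): e=[24,2,14] → #
    (3,4)@(7, 9): e=[32,-14,22] → ·
    (1,5)@(3, 11): e=[24,22,-6] → ·
    (2,5)@(5, 11): e=[32,6,2] → #
  covered (6 px):
    · · · ·
    · · · ·
    · # · ·
    # # · ·
    · # # ·
    · · # ·
    · · · ·

Answer: [1,7,2]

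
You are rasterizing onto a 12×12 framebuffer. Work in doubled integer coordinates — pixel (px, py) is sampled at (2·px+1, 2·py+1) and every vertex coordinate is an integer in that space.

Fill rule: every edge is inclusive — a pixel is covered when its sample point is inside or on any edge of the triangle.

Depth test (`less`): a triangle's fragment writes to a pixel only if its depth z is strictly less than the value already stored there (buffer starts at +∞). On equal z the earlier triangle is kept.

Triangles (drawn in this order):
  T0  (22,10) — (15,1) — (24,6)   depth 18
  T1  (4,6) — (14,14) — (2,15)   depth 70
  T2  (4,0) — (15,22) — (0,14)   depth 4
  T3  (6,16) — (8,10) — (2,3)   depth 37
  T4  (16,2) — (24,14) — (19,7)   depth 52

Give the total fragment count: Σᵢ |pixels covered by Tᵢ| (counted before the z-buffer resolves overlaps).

T0:
  2·area = 46
  edge (22, 10)→(15, 1): d=(-7,-9) inclusive
  edge (15, 1)→(24, 6): d=(9,5) inclusive
  edge (24, 6)→(22, 10): d=(-2,4) inclusive
    (7,0)@(15, 1): e=[0,0,46] → #  [on edge]
    (8,0)@(17, 1): e=[18,-10,38] → ·
    (7,1)@(15, 3): e=[-14,18,42] → ·
    (8,1)@(17, 3): e=[4,8,34] → #
    (9,1)@(19, 3): e=[22,-2,26] → ·
    (8,2)@(17, 5): e=[-10,26,30] → ·
    (9,2)@(19, 5): e=[8,16,22] → #
    (10,2)@(21, 5): e=[26,6,14] → #
    (11,2)@(23, 5): e=[44,-4,6] → ·
    (9,3)@(19, 7): e=[-6,34,18] → ·
    (10,3)@(21, 7): e=[12,24,10] → #
    (11,3)@(23, 7): e=[30,14,2] → #
  covered (6 px):
    · · · · · · · # · · · ·
    · · · · · · · · # · · ·
    · · · · · · · · · # # ·
    · · · · · · · · · · # #
    · · · · · · · · · · · ·
    · · · · · · · · · · · ·
    · · · · · · · · · · · ·
    · · · · · · · · · · · ·
    · · · · · · · · · · · ·
    · · · · · · · · · · · ·
    · · · · · · · · · · · ·
    · · · · · · · · · · · ·
T1:
  2·area = 106
  edge (4, 6)→(14, 14): d=(10,8) inclusive
  edge (14, 14)→(2, 15): d=(-12,1) inclusive
  edge (2, 15)→(4, 6): d=(2,-9) inclusive
    (2,3)@(5, 7): e=[2,93,11] → #
    (3,3)@(7, 7): e=[-14,91,29] → ·
    (2,4)@(5, 9): e=[22,69,15] → #
    (3,4)@(7, 9): e=[6,67,33] → #
    (4,4)@(9, 9): e=[-10,65,51] → ·
    (1,5)@(3, 11): e=[58,47,1] → #
    (4,5)@(9, 11): e=[10,41,55] → #
    (5,5)@(11, 11): e=[-6,39,73] → ·
    (1,6)@(3, 13): e=[78,23,5] → #
    (5,6)@(11, 13): e=[14,15,77] → #
    (6,6)@(13, 13): e=[-2,13,95] → ·
    (1,7)@(3, 15): e=[98,-1,9] → ·
  covered (12 px):
    · · · · · · · · · · · ·
    · · · · · · · · · · · ·
    · · · · · · · · · · · ·
    · · # · · · · · · · · ·
    · · # # · · · · · · · ·
    · # # # # · · · · · · ·
    · # # # # # · · · · · ·
    · · · · · · · · · · · ·
    · · · · · · · · · · · ·
    · · · · · · · · · · · ·
    · · · · · · · · · · · ·
    · · · · · · · · · · · ·
T2:
  2·area = 242
  edge (4, 0)→(15, 22): d=(11,22) inclusive
  edge (15, 22)→(0, 14): d=(-15,-8) inclusive
  edge (0, 14)→(4, 0): d=(4,-14) inclusive
    (2,1)@(5, 3): e=[11,205,26] → #
    (3,1)@(7, 3): e=[-33,221,54] → ·
    (1,2)@(3, 5): e=[77,159,6] → #
    (3,2)@(7, 5): e=[-11,191,62] → ·
    (1,3)@(3, 7): e=[99,129,14] → #
    (3,3)@(7, 7): e=[11,161,70] → #
    (4,3)@(9, 7): e=[-33,177,98] → ·
    (1,4)@(3, 9): e=[121,99,22] → #
    (4,4)@(9, 9): e=[-11,147,106] → ·
    (0,5)@(1, 11): e=[187,53,2] → #
    (4,5)@(9, 11): e=[11,117,114] → #
    (5,5)@(11, 11): e=[-33,133,142] → ·
  covered (29 px):
    · · · · · · · · · · · ·
    · · # · · · · · · · · ·
    · # # · · · · · · · · ·
    · # # # · · · · · · · ·
    · # # # · · · · · · · ·
    # # # # # · · · · · · ·
    # # # # # · · · · · · ·
    · # # # # # · · · · · ·
    · · · # # # · · · · · ·
    · · · · · # # · · · · ·
    · · · · · · · · · · · ·
    · · · · · · · · · · · ·
T3:
  2·area = 50  (B↔C swapped to make it positive)
  edge (6, 16)→(2, 3): d=(-4,-13) inclusive
  edge (2, 3)→(8, 10): d=(6,7) inclusive
  edge (8, 10)→(6, 16): d=(-2,6) inclusive
    (5,0)@(11, 1): e=[125,-75,0] → ·  [on edge]
    (1,2)@(3, 5): e=[5,5,40] → #
    (2,2)@(5, 5): e=[31,-9,28] → ·
    (1,3)@(3, 7): e=[-3,17,36] → ·
    (2,3)@(5, 7): e=[23,3,24] → #
    (3,3)@(7, 7): e=[49,-11,12] → ·
    (4,3)@(9, 7): e=[75,-25,0] → ·  [on edge]
    (2,4)@(5, 9): e=[15,15,20] → #
    (3,4)@(7, 9): e=[41,1,8] → #
    (4,4)@(9, 9): e=[67,-13,-4] → ·
    (2,5)@(5, 11): e=[7,27,16] → #
    (4,5)@(9, 11): e=[59,-1,-8] → ·
    (3,6)@(7, 13): e=[25,25,0] → #  [on edge]
    (2,9)@(5, 19): e=[-25,75,0] → ·  [on edge]
  covered (7 px):
    · · · · · · · · · · · ·
    · · · · · · · · · · · ·
    · # · · · · · · · · · ·
    · · # · · · · · · · · ·
    · · # # · · · · · · · ·
    · · # # · · · · · · · ·
    · · · # · · · · · · · ·
    · · · · · · · · · · · ·
    · · · · · · · · · · · ·
    · · · · · · · · · · · ·
    · · · · · · · · · · · ·
    · · · · · · · · · · · ·
T4:
  2·area = 4
  edge (16, 2)→(24, 14): d=(8,12) inclusive
  edge (24, 14)→(19, 7): d=(-5,-7) inclusive
  edge (19, 7)→(16, 2): d=(-3,-5) inclusive
    (9,3)@(19, 7): e=[4,0,0] → #  [on edge]
    (10,3)@(21, 7): e=[-20,14,10] → ·
    (9,4)@(19, 9): e=[20,-10,-6] → ·
  covered (1 px):
    · · · · · · · · · · · ·
    · · · · · · · · · · · ·
    · · · · · · · · · · · ·
    · · · · · · · · · # · ·
    · · · · · · · · · · · ·
    · · · · · · · · · · · ·
    · · · · · · · · · · · ·
    · · · · · · · · · · · ·
    · · · · · · · · · · · ·
    · · · · · · · · · · · ·
    · · · · · · · · · · · ·
    · · · · · · · · · · · ·

Result: 55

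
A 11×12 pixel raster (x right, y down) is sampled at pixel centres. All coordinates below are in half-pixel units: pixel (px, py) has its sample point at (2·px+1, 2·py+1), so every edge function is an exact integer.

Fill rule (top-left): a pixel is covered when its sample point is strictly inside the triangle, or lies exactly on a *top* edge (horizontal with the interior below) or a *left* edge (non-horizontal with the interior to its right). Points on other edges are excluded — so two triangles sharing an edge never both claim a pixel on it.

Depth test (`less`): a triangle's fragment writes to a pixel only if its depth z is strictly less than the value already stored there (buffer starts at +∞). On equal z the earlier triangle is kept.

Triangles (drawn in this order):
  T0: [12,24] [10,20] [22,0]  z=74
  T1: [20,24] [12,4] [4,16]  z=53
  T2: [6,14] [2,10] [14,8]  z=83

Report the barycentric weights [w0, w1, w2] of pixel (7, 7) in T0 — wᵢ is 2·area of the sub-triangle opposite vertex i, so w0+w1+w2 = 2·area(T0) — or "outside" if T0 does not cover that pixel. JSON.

T0:
  2·area = 88
  edge (12, 24)→(10, 20): d=(-2,-4) top-left  bias=+0
  edge (10, 20)→(22, 0): d=(12,-20) top-left  bias=+0
  edge (22, 0)→(12, 24): d=(-10,24) right/bottom  bias=-1
    (9,2)@(19, 5): e=[66,0,22] → #  [on edge]
    (10,2)@(21, 5): e=[74,40,-26] → ·
    (9,3)@(19, 7): e=[62,24,2] → #
    (10,3)@(21, 7): e=[70,64,-46] → ·
    (8,4)@(17, 9): e=[50,8,30] → #
    (9,4)@(19, 9): e=[58,48,-18] → ·
    (8,5)@(17, 11): e=[46,32,10] → #
    (9,5)@(19, 11): e=[54,72,-38] → ·
    (7,6)@(15, 13): e=[34,16,38] → #
    (8,6)@(17, 13): e=[42,56,-10] → ·
    (6,7)@(13, 15): e=[22,0,66] → #  [on edge]
    (8,7)@(17, 15): e=[38,80,-30] → ·
  covered (12 px):
    · · · · · · · · · · ·
    · · · · · · · · · · ·
    · · · · · · · · · # ·
    · · · · · · · · · # ·
    · · · · · · · · # · ·
    · · · · · · · · # · ·
    · · · · · · · # · · ·
    · · · · · · # # · · ·
    · · · · · · # · · · ·
    · · · · · # # · · · ·
    · · · · · # # · · · ·
    · · · · · · · · · · ·
T1:
  2·area = 256  (B↔C swapped to make it positive)
  edge (20, 24)→(4, 16): d=(-16,-8) top-left  bias=+0
  edge (4, 16)→(12, 4): d=(8,-12) top-left  bias=+0
  edge (12, 4)→(20, 24): d=(8,20) right/bottom  bias=-1
    (5,3)@(11, 7): e=[200,12,44] → #
    (6,3)@(13, 7): e=[216,36,4] → #
    (7,3)@(15, 7): e=[232,60,-36] → ·
    (4,4)@(9, 9): e=[152,4,100] → #
    (7,4)@(15, 9): e=[200,76,-20] → ·
    (4,5)@(9, 11): e=[120,20,116] → #
    (7,5)@(15, 11): e=[168,92,-4] → ·
    (3,6)@(7, 13): e=[72,12,172] → #
    (7,6)@(15, 13): e=[136,108,12] → #
    (8,6)@(17, 13): e=[152,132,-28] → ·
    (2,7)@(5, 15): e=[24,4,228] → #
    (8,7)@(17, 15): e=[120,148,-12] → ·
  covered (32 px):
    · · · · · · · · · · ·
    · · · · · · · · · · ·
    · · · · · · · · · · ·
    · · · · · # # · · · ·
    · · · · # # # · · · ·
    · · · · # # # · · · ·
    · · · # # # # # · · ·
    · · # # # # # # · · ·
    · · · # # # # # # · ·
    · · · · · # # # # · ·
    · · · · · · · # # · ·
    · · · · · · · · · # ·
T2:
  2·area = 56
  edge (6, 14)→(2, 10): d=(-4,-4) top-left  bias=+0
  edge (2, 10)→(14, 8): d=(12,-2) top-left  bias=+0
  edge (14, 8)→(6, 14): d=(-8,6) right/bottom  bias=-1
    (0,4)@(1, 9): e=[0,-14,70] → ·  [on edge]
    (4,4)@(9, 9): e=[32,2,22] → #
    (5,4)@(11, 9): e=[40,6,10] → #
    (6,4)@(13, 9): e=[48,10,-2] → ·
    (1,5)@(3, 11): e=[0,14,42] → #  [on edge]
    (2,5)@(5, 11): e=[8,18,30] → #
    (3,5)@(7, 11): e=[16,22,18] → #
    (5,5)@(11, 11): e=[32,30,-6] → ·
    (1,6)@(3, 13): e=[-8,38,26] → ·
    (2,6)@(5, 13): e=[0,42,14] → #  [on edge]
    (4,6)@(9, 13): e=[16,50,-10] → ·
    (2,7)@(5, 15): e=[-8,66,-2] → ·
    (3,7)@(7, 15): e=[0,70,-14] → ·  [on edge]
    (4,8)@(9, 17): e=[0,98,-42] → ·  [on edge]
    (5,9)@(11, 19): e=[0,126,-70] → ·  [on edge]
    (6,10)@(13, 21): e=[0,154,-98] → ·  [on edge]
    (7,11)@(15, 23): e=[0,182,-126] → ·  [on edge]
  covered (8 px):
    · · · · · · · · · · ·
    · · · · · · · · · · ·
    · · · · · · · · · · ·
    · · · · · · · · · · ·
    · · · · # # · · · · ·
    · # # # # · · · · · ·
    · · # # · · · · · · ·
    · · · · · · · · · · ·
    · · · · · · · · · · ·
    · · · · · · · · · · ·
    · · · · · · · · · · ·
    · · · · · · · · · · ·

Answer: [40,18,30]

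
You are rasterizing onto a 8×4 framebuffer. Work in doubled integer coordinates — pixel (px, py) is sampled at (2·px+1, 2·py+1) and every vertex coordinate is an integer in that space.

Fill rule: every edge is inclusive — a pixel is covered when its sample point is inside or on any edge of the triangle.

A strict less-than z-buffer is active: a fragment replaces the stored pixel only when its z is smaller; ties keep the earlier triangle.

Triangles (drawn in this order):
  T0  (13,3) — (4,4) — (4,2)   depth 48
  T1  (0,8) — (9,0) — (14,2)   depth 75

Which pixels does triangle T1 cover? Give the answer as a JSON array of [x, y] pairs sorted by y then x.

T0:
  2·area = 18
  edge (13, 3)→(4, 4): d=(-9,1) inclusive
  edge (4, 4)→(4, 2): d=(0,-2) inclusive
  edge (4, 2)→(13, 3): d=(9,1) inclusive
    (2,1)@(5, 3): e=[8,2,8] → █
    (3,1)@(7, 3): e=[6,6,6] → █
    (4,1)@(9, 3): e=[4,10,4] → █
    (5,1)@(11, 3): e=[2,14,2] → █
    (6,1)@(13, 3): e=[0,18,0] → █  [on edge]
    (7,1)@(15, 3): e=[-2,22,-2] → ·
    (2,2)@(5, 5): e=[-10,2,26] → ·
    (3,2)@(7, 5): e=[-12,6,24] → ·
    (4,2)@(9, 5): e=[-14,10,22] → ·
    (5,2)@(11, 5): e=[-16,14,20] → ·
    (6,2)@(13, 5): e=[-18,18,18] → ·
  covered (5 px):
    · · · · · · · ·
    · · █ █ █ █ █ ·
    · · · · · · · ·
    · · · · · · · ·
T1:
  2·area = 58
  edge (0, 8)→(9, 0): d=(9,-8) inclusive
  edge (9, 0)→(14, 2): d=(5,2) inclusive
  edge (14, 2)→(0, 8): d=(-14,6) inclusive
    (4,0)@(9, 1): e=[9,5,44] → █
    (5,0)@(11, 1): e=[25,1,32] → █
    (6,0)@(13, 1): e=[41,-3,20] → ·
    (3,1)@(7, 3): e=[11,19,28] → █
    (6,1)@(13, 3): e=[59,7,-8] → ·
    (2,2)@(5, 5): e=[13,33,12] → █
    (3,2)@(7, 5): e=[29,29,0] → █  [on edge]
    (4,2)@(9, 5): e=[45,25,-12] → ·
    (5,2)@(11, 5): e=[61,21,-24] → ·
    (2,3)@(5, 7): e=[31,43,-16] → ·
    (3,3)@(7, 7): e=[47,39,-28] → ·
  covered (7 px):
    · · · · █ █ · ·
    · · · █ █ █ · ·
    · · █ █ · · · ·
    · · · · · · · ·

Final: [[4,0],[5,0],[3,1],[4,1],[5,1],[2,2],[3,2]]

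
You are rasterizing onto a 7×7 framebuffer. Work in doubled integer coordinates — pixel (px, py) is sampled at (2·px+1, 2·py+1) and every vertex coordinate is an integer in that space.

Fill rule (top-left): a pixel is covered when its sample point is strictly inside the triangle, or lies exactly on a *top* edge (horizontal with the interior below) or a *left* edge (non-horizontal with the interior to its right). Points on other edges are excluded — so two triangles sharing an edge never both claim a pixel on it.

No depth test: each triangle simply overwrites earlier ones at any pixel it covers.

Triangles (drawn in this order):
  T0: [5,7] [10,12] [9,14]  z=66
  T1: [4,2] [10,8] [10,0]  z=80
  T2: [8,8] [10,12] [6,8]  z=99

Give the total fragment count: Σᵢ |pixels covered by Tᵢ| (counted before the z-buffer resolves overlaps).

T0:
  2·area = 15
  edge (5, 7)→(10, 12): d=(5,5) right/bottom  bias=-1
  edge (10, 12)→(9, 14): d=(-1,2) right/bottom  bias=-1
  edge (9, 14)→(5, 7): d=(-4,-7) top-left  bias=+0
    (0,1)@(1, 3): e=[0,27,-12] → ·  [on edge]
    (1,2)@(3, 5): e=[0,21,-6] → ·  [on edge]
    (2,3)@(5, 7): e=[0,15,0] → ·  [on edge]
    (3,4)@(7, 9): e=[0,9,6] → ·  [on edge]
    (4,5)@(9, 11): e=[0,3,12] → ·  [on edge]
    (4,6)@(9, 13): e=[10,1,4] → #
    (5,6)@(11, 13): e=[0,-3,18] → ·  [on edge]
  covered (1 px):
    · · · · · · ·
    · · · · · · ·
    · · · · · · ·
    · · · · · · ·
    · · · · · · ·
    · · · · · · ·
    · · · · # · ·
T1:
  2·area = 48  (B↔C swapped to make it positive)
  edge (4, 2)→(10, 0): d=(6,-2) top-left  bias=+0
  edge (10, 0)→(10, 8): d=(0,8) right/bottom  bias=-1
  edge (10, 8)→(4, 2): d=(-6,-6) top-left  bias=+0
    (1,0)@(3, 1): e=[-8,56,0] → ·  [on edge]
    (3,0)@(7, 1): e=[0,24,24] → #  [on edge]
    (4,0)@(9, 1): e=[4,8,36] → #
    (5,0)@(11, 1): e=[8,-8,48] → ·
    (0,1)@(1, 3): e=[0,72,-24] → ·  [on edge]
    (2,1)@(5, 3): e=[8,40,0] → #  [on edge]
    (5,1)@(11, 3): e=[20,-8,36] → ·
    (2,2)@(5, 5): e=[20,40,-12] → ·
    (3,2)@(7, 5): e=[24,24,0] → #  [on edge]
    (5,2)@(11, 5): e=[32,-8,24] → ·
    (3,3)@(7, 7): e=[36,24,-12] → ·
    (4,3)@(9, 7): e=[40,8,0] → #  [on edge]
    (5,4)@(11, 9): e=[56,-8,0] → ·  [on edge]
    (6,5)@(13, 11): e=[72,-24,0] → ·  [on edge]
  covered (8 px):
    · · · # # · ·
    · · # # # · ·
    · · · # # · ·
    · · · · # · ·
    · · · · · · ·
    · · · · · · ·
    · · · · · · ·
T2:
  2·area = 8
  edge (8, 8)→(10, 12): d=(2,4) right/bottom  bias=-1
  edge (10, 12)→(6, 8): d=(-4,-4) top-left  bias=+0
  edge (6, 8)→(8, 8): d=(2,0) top-left  bias=+0
    (0,1)@(1, 3): e=[18,0,-10] → ·  [on edge]
    (1,2)@(3, 5): e=[14,0,-6] → ·  [on edge]
    (2,3)@(5, 7): e=[10,0,-2] → ·  [on edge]
    (3,4)@(7, 9): e=[6,0,2] → #  [on edge]
    (4,4)@(9, 9): e=[-2,8,2] → ·
    (3,5)@(7, 11): e=[10,-8,6] → ·
    (4,5)@(9, 11): e=[2,0,6] → #  [on edge]
    (5,5)@(11, 11): e=[-6,8,6] → ·
    (4,6)@(9, 13): e=[6,-8,10] → ·
    (5,6)@(11, 13): e=[-2,0,10] → ·  [on edge]
  covered (2 px):
    · · · · · · ·
    · · · · · · ·
    · · · · · · ·
    · · · · · · ·
    · · · # · · ·
    · · · · # · ·
    · · · · · · ·

Answer: 11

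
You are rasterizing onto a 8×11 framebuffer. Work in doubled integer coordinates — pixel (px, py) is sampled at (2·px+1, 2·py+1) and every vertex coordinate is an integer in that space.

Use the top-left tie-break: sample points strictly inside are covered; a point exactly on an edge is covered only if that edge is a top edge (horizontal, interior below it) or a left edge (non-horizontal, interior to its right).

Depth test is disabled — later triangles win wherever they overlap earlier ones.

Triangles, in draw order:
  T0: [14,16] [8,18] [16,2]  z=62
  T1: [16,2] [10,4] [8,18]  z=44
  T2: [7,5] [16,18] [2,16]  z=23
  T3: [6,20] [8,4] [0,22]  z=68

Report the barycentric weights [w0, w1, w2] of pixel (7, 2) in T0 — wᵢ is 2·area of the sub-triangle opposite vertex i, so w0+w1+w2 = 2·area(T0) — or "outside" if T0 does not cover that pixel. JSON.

T0:
  2·area = 80
  edge (14, 16)→(8, 18): d=(-6,2) right/bottom  bias=-1
  edge (8, 18)→(16, 2): d=(8,-16) top-left  bias=+0
  edge (16, 2)→(14, 16): d=(-2,14) right/bottom  bias=-1
    (7,2)@(15, 5): e=[64,8,8] → #
    (7,3)@(15, 7): e=[52,24,4] → #
    (6,4)@(13, 9): e=[44,8,28] → #
    (7,4)@(15, 9): e=[40,40,0] → ·  [on edge]
    (6,5)@(13, 11): e=[32,24,24] → #
    (7,5)@(15, 11): e=[28,56,-4] → ·
    (5,6)@(11, 13): e=[24,8,48] → #
    (7,6)@(15, 13): e=[16,72,-8] → ·
    (5,7)@(11, 15): e=[12,24,44] → #
    (7,7)@(15, 15): e=[4,88,-12] → ·
    (4,8)@(9, 17): e=[4,8,68] → #
    (5,8)@(11, 17): e=[0,40,40] → ·  [on edge]
    (2,9)@(5, 19): e=[0,-40,120] → ·  [on edge]
  covered (9 px):
    · · · · · · · ·
    · · · · · · · ·
    · · · · · · · #
    · · · · · · · #
    · · · · · · # ·
    · · · · · · # ·
    · · · · · # # ·
    · · · · · # # ·
    · · · · # · · ·
    · · · · · · · ·
    · · · · · · · ·
T1:
  2·area = 80  (B↔C swapped to make it positive)
  edge (16, 2)→(8, 18): d=(-8,16) right/bottom  bias=-1
  edge (8, 18)→(10, 4): d=(2,-14) top-left  bias=+0
  edge (10, 4)→(16, 2): d=(6,-2) top-left  bias=+0
    (6,1)@(13, 3): e=[40,40,0] → #  [on edge]
    (7,1)@(15, 3): e=[8,68,4] → #
    (3,2)@(7, 5): e=[120,-40,0] → ·  [on edge]
    (5,2)@(11, 5): e=[56,16,8] → #
    (7,2)@(15, 5): e=[-8,72,16] → ·
    (0,3)@(1, 7): e=[200,-120,0] → ·  [on edge]
    (5,3)@(11, 7): e=[40,20,20] → #
    (7,3)@(15, 7): e=[-24,76,28] → ·
    (5,4)@(11, 9): e=[24,24,32] → #
    (6,4)@(13, 9): e=[-8,52,36] → ·
    (4,5)@(9, 11): e=[40,0,40] → #  [on edge]
    (6,5)@(13, 11): e=[-24,56,48] → ·
  covered (11 px):
    · · · · · · · ·
    · · · · · · # #
    · · · · · # # ·
    · · · · · # # ·
    · · · · · # · ·
    · · · · # # · ·
    · · · · # · · ·
    · · · · # · · ·
    · · · · · · · ·
    · · · · · · · ·
    · · · · · · · ·
T2:
  2·area = 164
  edge (7, 5)→(16, 18): d=(9,13) right/bottom  bias=-1
  edge (16, 18)→(2, 16): d=(-14,-2) top-left  bias=+0
  edge (2, 16)→(7, 5): d=(5,-11) top-left  bias=+0
    (3,2)@(7, 5): e=[0,164,0] → ·  [on edge]
    (3,3)@(7, 7): e=[18,136,10] → #
    (4,3)@(9, 7): e=[-8,140,32] → ·
    (3,4)@(7, 9): e=[36,108,20] → #
    (4,4)@(9, 9): e=[10,112,42] → #
    (5,4)@(11, 9): e=[-16,116,64] → ·
    (2,5)@(5, 11): e=[80,76,8] → #
    (5,5)@(11, 11): e=[2,88,74] → #
    (6,5)@(13, 11): e=[-24,92,96] → ·
    (2,6)@(5, 13): e=[98,48,18] → #
    (6,6)@(13, 13): e=[-6,64,106] → ·
    (1,7)@(3, 15): e=[142,16,6] → #
    (4,8)@(9, 17): e=[82,0,82] → #  [on edge]
  covered (21 px):
    · · · · · · · ·
    · · · · · · · ·
    · · · · · · · ·
    · · · # · · · ·
    · · · # # · · ·
    · · # # # # · ·
    · · # # # # · ·
    · # # # # # # ·
    · · · · # # # #
    · · · · · · · ·
    · · · · · · · ·
T3:
  2·area = 92  (B↔C swapped to make it positive)
  edge (6, 20)→(0, 22): d=(-6,2) right/bottom  bias=-1
  edge (0, 22)→(8, 4): d=(8,-18) top-left  bias=+0
  edge (8, 4)→(6, 20): d=(-2,16) right/bottom  bias=-1
    (3,3)@(7, 7): e=[76,6,10] → #
    (4,3)@(9, 7): e=[72,42,-22] → ·
    (3,4)@(7, 9): e=[64,22,6] → #
    (4,4)@(9, 9): e=[60,58,-26] → ·
    (2,5)@(5, 11): e=[56,2,34] → #
    (4,5)@(9, 11): e=[48,74,-30] → ·
    (2,6)@(5, 13): e=[44,18,30] → #
    (3,6)@(7, 13): e=[40,54,-2] → ·
    (2,7)@(5, 15): e=[32,34,26] → #
    (3,7)@(7, 15): e=[28,70,-6] → ·
    (1,8)@(3, 17): e=[24,14,54] → #
    (3,8)@(7, 17): e=[16,86,-10] → ·
    (7,8)@(15, 17): e=[0,230,-138] → ·  [on edge]
    (4,9)@(9, 19): e=[0,138,-46] → ·  [on edge]
    (1,10)@(3, 21): e=[0,46,46] → ·  [on edge]
  covered (11 px):
    · · · · · · · ·
    · · · · · · · ·
    · · · · · · · ·
    · · · # · · · ·
    · · · # · · · ·
    · · # # · · · ·
    · · # · · · · ·
    · · # · · · · ·
    · # # · · · · ·
    · # # · · · · ·
    # · · · · · · ·

Result: [8,8,64]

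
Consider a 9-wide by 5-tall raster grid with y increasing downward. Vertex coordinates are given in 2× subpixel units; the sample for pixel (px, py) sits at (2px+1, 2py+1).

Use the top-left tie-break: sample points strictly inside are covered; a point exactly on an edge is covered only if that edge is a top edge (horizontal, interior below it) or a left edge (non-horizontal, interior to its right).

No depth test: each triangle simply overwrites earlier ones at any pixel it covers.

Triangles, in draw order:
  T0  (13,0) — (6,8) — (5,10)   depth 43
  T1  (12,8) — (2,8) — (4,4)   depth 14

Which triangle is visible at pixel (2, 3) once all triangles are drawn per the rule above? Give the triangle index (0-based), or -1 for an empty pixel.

T0:
  2·area = 6  (B↔C swapped to make it positive)
  edge (13, 0)→(5, 10): d=(-8,10) right/bottom  bias=-1
  edge (5, 10)→(6, 8): d=(1,-2) top-left  bias=+0
  edge (6, 8)→(13, 0): d=(7,-8) top-left  bias=+0
    (4,2)@(9, 5): e=[0,3,3] → ·  [on edge]
    (3,3)@(7, 7): e=[4,1,1] → █
    (4,3)@(9, 7): e=[-16,5,17] → ·
    (3,4)@(7, 9): e=[-12,3,15] → ·
  covered (1 px):
    · · · · · · · · ·
    · · · · · · · · ·
    · · · · · · · · ·
    · · · █ · · · · ·
    · · · · · · · · ·
T1:
  2·area = 40
  edge (12, 8)→(2, 8): d=(-10,0) right/bottom  bias=-1
  edge (2, 8)→(4, 4): d=(2,-4) top-left  bias=+0
  edge (4, 4)→(12, 8): d=(8,4) right/bottom  bias=-1
    (2,2)@(5, 5): e=[30,6,4] → █
    (3,2)@(7, 5): e=[30,14,-4] → ·
    (1,3)@(3, 7): e=[10,2,28] → █
    (3,3)@(7, 7): e=[10,18,12] → █
    (4,3)@(9, 7): e=[10,26,4] → █
    (5,3)@(11, 7): e=[10,34,-4] → ·
    (1,4)@(3, 9): e=[-10,6,44] → ·
    (2,4)@(5, 9): e=[-10,14,36] → ·
    (3,4)@(7, 9): e=[-10,22,28] → ·
    (4,4)@(9, 9): e=[-10,30,20] → ·
  covered (5 px):
    · · · · · · · · ·
    · · · · · · · · ·
    · · █ · · · · · ·
    · █ █ █ █ · · · ·
    · · · · · · · · ·

Z-buffer (winner per pixel, '.' = empty):
  . . . . . . . . .
  . . . . . . . . .
  . . 1 . . . . . .
  . 1 1 1 1 . . . .
  . . . . . . . . .

Answer: 1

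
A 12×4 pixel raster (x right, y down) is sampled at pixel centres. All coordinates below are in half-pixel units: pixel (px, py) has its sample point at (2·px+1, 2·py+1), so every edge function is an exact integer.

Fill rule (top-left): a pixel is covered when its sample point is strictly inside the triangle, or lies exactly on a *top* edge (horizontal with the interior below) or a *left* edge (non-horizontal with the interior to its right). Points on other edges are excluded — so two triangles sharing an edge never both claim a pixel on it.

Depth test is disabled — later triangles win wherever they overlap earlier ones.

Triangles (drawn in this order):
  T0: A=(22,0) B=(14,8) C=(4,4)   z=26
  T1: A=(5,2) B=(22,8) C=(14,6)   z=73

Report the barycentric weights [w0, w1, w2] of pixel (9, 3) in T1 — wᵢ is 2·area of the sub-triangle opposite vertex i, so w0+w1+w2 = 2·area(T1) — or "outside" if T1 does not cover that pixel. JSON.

T0:
  2·area = 112
  edge (22, 0)→(14, 8): d=(-8,8) right/bottom  bias=-1
  edge (14, 8)→(4, 4): d=(-10,-4) top-left  bias=+0
  edge (4, 4)→(22, 0): d=(18,-4) top-left  bias=+0
    (9,0)@(19, 1): e=[16,90,6] → X
    (10,0)@(21, 1): e=[0,98,14] → .  [on edge]
    (4,1)@(9, 3): e=[80,30,2] → X
    (5,1)@(11, 3): e=[64,38,10] → X
    (6,1)@(13, 3): e=[48,46,18] → X
    (7,1)@(15, 3): e=[32,54,26] → X
    (8,1)@(17, 3): e=[16,62,34] → X
    (9,1)@(19, 3): e=[0,70,42] → .  [on edge]
    (3,2)@(7, 5): e=[80,2,30] → X
    (8,2)@(17, 5): e=[0,42,70] → .  [on edge]
    (3,3)@(7, 7): e=[64,-18,66] → .
    (4,3)@(9, 7): e=[48,-10,74] → .
    (7,3)@(15, 7): e=[0,14,98] → .  [on edge]
  covered (12 px):
    . . . . . . . . . X . .
    . . . . X X X X X . . .
    . . . X X X X X . . . .
    . . . . . . X . . . . .
T1:
  2·area = 14
  edge (5, 2)→(22, 8): d=(17,6) right/bottom  bias=-1
  edge (22, 8)→(14, 6): d=(-8,-2) top-left  bias=+0
  edge (14, 6)→(5, 2): d=(-9,-4) top-left  bias=+0
    (6,2)@(13, 5): e=[3,6,5] → X
    (7,2)@(15, 5): e=[-9,10,13] → .
    (6,3)@(13, 7): e=[37,-10,-13] → .
    (9,3)@(19, 7): e=[1,2,11] → X
    (10,3)@(21, 7): e=[-11,6,19] → .
  covered (2 px):
    . . . . . . . . . . . .
    . . . . . . . . . . . .
    . . . . . . X . . . . .
    . . . . . . . . . X . .

Result: [2,11,1]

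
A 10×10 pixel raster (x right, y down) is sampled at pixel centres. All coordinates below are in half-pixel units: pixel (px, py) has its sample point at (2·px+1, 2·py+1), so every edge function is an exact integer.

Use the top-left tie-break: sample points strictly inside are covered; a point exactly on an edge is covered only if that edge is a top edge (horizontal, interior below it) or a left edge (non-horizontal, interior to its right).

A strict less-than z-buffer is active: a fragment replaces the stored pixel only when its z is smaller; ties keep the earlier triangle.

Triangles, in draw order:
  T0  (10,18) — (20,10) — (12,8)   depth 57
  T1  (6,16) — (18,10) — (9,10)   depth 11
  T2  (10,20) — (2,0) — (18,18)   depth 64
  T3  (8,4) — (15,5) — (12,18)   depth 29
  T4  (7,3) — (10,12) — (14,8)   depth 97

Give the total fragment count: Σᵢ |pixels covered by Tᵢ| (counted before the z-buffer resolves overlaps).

T0:
  2·area = 84  (B↔C swapped to make it positive)
  edge (10, 18)→(12, 8): d=(2,-10) top-left  bias=+0
  edge (12, 8)→(20, 10): d=(8,2) right/bottom  bias=-1
  edge (20, 10)→(10, 18): d=(-10,8) right/bottom  bias=-1
    (6,1)@(13, 3): e=[0,-42,126] → ·  [on edge]
    (6,4)@(13, 9): e=[12,6,66] → #
    (7,4)@(15, 9): e=[32,2,50] → #
    (8,4)@(17, 9): e=[52,-2,34] → ·
    (6,5)@(13, 11): e=[16,22,46] → #
    (8,5)@(17, 11): e=[56,14,14] → #
    (9,5)@(19, 11): e=[76,10,-2] → ·
    (5,6)@(11, 13): e=[0,42,42] → #  [on edge]
    (8,6)@(17, 13): e=[60,30,-6] → ·
    (5,7)@(11, 15): e=[4,58,22] → #
    (7,7)@(15, 15): e=[44,50,-10] → ·
    (5,8)@(11, 17): e=[8,74,2] → #
  covered (11 px):
    · · · · · · · · · ·
    · · · · · · · · · ·
    · · · · · · · · · ·
    · · · · · · · · · ·
    · · · · · · # # · ·
    · · · · · · # # # ·
    · · · · · # # # · ·
    · · · · · # # · · ·
    · · · · · # · · · ·
    · · · · · · · · · ·
T1:
  2·area = 54  (B↔C swapped to make it positive)
  edge (6, 16)→(9, 10): d=(3,-6) top-left  bias=+0
  edge (9, 10)→(18, 10): d=(9,0) top-left  bias=+0
  edge (18, 10)→(6, 16): d=(-12,6) right/bottom  bias=-1
    (4,5)@(9, 11): e=[3,9,42] → #
    (5,5)@(11, 11): e=[15,9,30] → #
    (6,5)@(13, 11): e=[27,9,18] → #
    (7,5)@(15, 11): e=[39,9,6] → #
    (8,5)@(17, 11): e=[51,9,-6] → ·
    (4,6)@(9, 13): e=[9,27,18] → #
    (6,6)@(13, 13): e=[33,27,-6] → ·
    (7,6)@(15, 13): e=[45,27,-18] → ·
    (3,7)@(7, 15): e=[3,45,6] → #
    (4,7)@(9, 15): e=[15,45,-6] → ·
    (5,7)@(11, 15): e=[27,45,-18] → ·
    (3,8)@(7, 17): e=[9,63,-18] → ·
  covered (7 px):
    · · · · · · · · · ·
    · · · · · · · · · ·
    · · · · · · · · · ·
    · · · · · · · · · ·
    · · · · · · · · · ·
    · · · · # # # # · ·
    · · · · # # · · · ·
    · · · # · · · · · ·
    · · · · · · · · · ·
    · · · · · · · · · ·
T2:
  2·area = 176
  edge (10, 20)→(2, 0): d=(-8,-20) top-left  bias=+0
  edge (2, 0)→(18, 18): d=(16,18) right/bottom  bias=-1
  edge (18, 18)→(10, 20): d=(-8,2) right/bottom  bias=-1
    (2,2)@(5, 5): e=[20,26,130] → #
    (3,2)@(7, 5): e=[60,-10,126] → ·
    (2,3)@(5, 7): e=[4,58,114] → #
    (3,3)@(7, 7): e=[44,22,110] → #
    (4,3)@(9, 7): e=[84,-14,106] → ·
    (2,4)@(5, 9): e=[-12,90,98] → ·
    (3,4)@(7, 9): e=[28,54,94] → #
    (4,4)@(9, 9): e=[68,18,90] → #
    (5,4)@(11, 9): e=[108,-18,86] → ·
    (3,5)@(7, 11): e=[12,86,78] → #
    (5,5)@(11, 11): e=[92,14,70] → #
    (6,5)@(13, 11): e=[132,-22,66] → ·
  covered (22 px):
    · · · · · · · · · ·
    · · · · · · · · · ·
    · · # · · · · · · ·
    · · # # · · · · · ·
    · · · # # · · · · ·
    · · · # # # · · · ·
    · · · · # # # · · ·
    · · · · # # # # · ·
    · · · · # # # # # ·
    · · · · · # # · · ·
T3:
  2·area = 94
  edge (8, 4)→(15, 5): d=(7,1) right/bottom  bias=-1
  edge (15, 5)→(12, 18): d=(-3,13) right/bottom  bias=-1
  edge (12, 18)→(8, 4): d=(-4,-14) top-left  bias=+0
    (0,1)@(1, 3): e=[0,188,-94] → ·  [on edge]
    (4,2)@(9, 5): e=[6,78,10] → #
    (5,2)@(11, 5): e=[4,52,38] → #
    (6,2)@(13, 5): e=[2,26,66] → #
    (7,2)@(15, 5): e=[0,0,94] → ·  [on edge]
    (4,3)@(9, 7): e=[20,72,2] → #
    (7,3)@(15, 7): e=[14,-6,86] → ·
    (4,4)@(9, 9): e=[34,66,-6] → ·
    (5,4)@(11, 9): e=[32,40,22] → #
    (7,4)@(15, 9): e=[28,-12,78] → ·
    (5,5)@(11, 11): e=[46,34,14] → #
    (7,5)@(15, 11): e=[42,-18,70] → ·
  covered (12 px):
    · · · · · · · · · ·
    · · · · · · · · · ·
    · · · · # # # · · ·
    · · · · # # # · · ·
    · · · · · # # · · ·
    · · · · · # # · · ·
    · · · · · # # · · ·
    · · · · · · · · · ·
    · · · · · · · · · ·
    · · · · · · · · · ·
T4:
  2·area = 48  (B↔C swapped to make it positive)
  edge (7, 3)→(14, 8): d=(7,5) right/bottom  bias=-1
  edge (14, 8)→(10, 12): d=(-4,4) right/bottom  bias=-1
  edge (10, 12)→(7, 3): d=(-3,-9) top-left  bias=+0
    (3,1)@(7, 3): e=[0,48,0] → ·  [on edge]
    (9,1)@(19, 3): e=[-60,0,108] → ·  [on edge]
    (4,2)@(9, 5): e=[4,32,12] → #
    (5,2)@(11, 5): e=[-6,24,30] → ·
    (8,2)@(17, 5): e=[-36,0,84] → ·  [on edge]
    (4,3)@(9, 7): e=[18,24,6] → #
    (5,3)@(11, 7): e=[8,16,24] → #
    (6,3)@(13, 7): e=[-2,8,42] → ·
    (7,3)@(15, 7): e=[-12,0,60] → ·  [on edge]
    (4,4)@(9, 9): e=[32,16,0] → #  [on edge]
    (6,4)@(13, 9): e=[12,0,36] → ·  [on edge]
    (4,5)@(9, 11): e=[46,8,-6] → ·
    (5,5)@(11, 11): e=[36,0,12] → ·  [on edge]
    (4,6)@(9, 13): e=[60,0,-12] → ·  [on edge]
    (3,7)@(7, 15): e=[84,0,-36] → ·  [on edge]
    (5,7)@(11, 15): e=[64,-16,0] → ·  [on edge]
    (2,8)@(5, 17): e=[108,0,-60] → ·  [on edge]
    (1,9)@(3, 19): e=[132,0,-84] → ·  [on edge]
  covered (5 px):
    · · · · · · · · · ·
    · · · · · · · · · ·
    · · · · # · · · · ·
    · · · · # # · · · ·
    · · · · # # · · · ·
    · · · · · · · · · ·
    · · · · · · · · · ·
    · · · · · · · · · ·
    · · · · · · · · · ·
    · · · · · · · · · ·

Answer: 57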